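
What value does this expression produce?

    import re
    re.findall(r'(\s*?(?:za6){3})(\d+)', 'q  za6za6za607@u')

Multiple groups make `findall` return tuples — one 2-tuple for the one match.

[('  za6za6za6', '07')]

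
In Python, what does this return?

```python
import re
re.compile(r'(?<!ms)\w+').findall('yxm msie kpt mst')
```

Because the assertion is negative and zero-width, positions next to the forbidden text are skipped.
Since nothing is captured, `findall` lists the 4 matched substrings directly.

['yxm', 'msie', 'kpt', 'mst']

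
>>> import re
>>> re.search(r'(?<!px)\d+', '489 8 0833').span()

(0, 3)

`(?!…)`/`(?<!…)` only lets a position through if the neighbouring text does NOT match; no characters are consumed.
`re.search` tries every starting position until one works.
The match spans [0:3] → '489'.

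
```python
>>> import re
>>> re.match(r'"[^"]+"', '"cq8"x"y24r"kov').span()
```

`match` is anchored at position 0; if the pattern doesn't fit there, it returns None.
The match spans [0:5] → '"cq8"'.

(0, 5)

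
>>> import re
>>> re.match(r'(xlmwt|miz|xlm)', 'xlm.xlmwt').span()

(0, 3)

With `match`, the pattern is implicitly anchored at the beginning.
The match spans [0:3] → 'xlm'.
Captured: group 1 = 'xlm'.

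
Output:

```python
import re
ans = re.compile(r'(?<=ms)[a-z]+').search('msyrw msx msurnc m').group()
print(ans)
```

yrw

Because the assertion is zero-width, the text it checks is not consumed and won't appear in the result.
Unlike `match`, `search` isn't anchored — it looks for the pattern anywhere in the string.
The match spans [2:5] → 'yrw'.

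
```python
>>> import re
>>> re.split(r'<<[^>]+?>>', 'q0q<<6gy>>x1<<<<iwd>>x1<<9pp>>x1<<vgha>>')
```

['q0q', 'x1', 'x1', 'x1', '']

Matches to split on: at [3:10] → '<<6gy>>'; at [12:21] → '<<<<iwd>>'; at [23:30] → '<<9pp>>'; at [32:40] → '<<vgha>>'.
`split` removes every match and returns the 5 fragments in between.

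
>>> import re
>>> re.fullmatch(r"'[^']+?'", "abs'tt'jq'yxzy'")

`re.fullmatch` requires the pattern to consume the entire string.
Here the pattern can't cover the whole string, so the call returns None.

None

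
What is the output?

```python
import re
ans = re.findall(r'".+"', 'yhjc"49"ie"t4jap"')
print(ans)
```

Matches: at [4:17] → '"49"ie"t4jap"'.
With no groups in the pattern, `findall` gives back each whole match — 1 here.

['"49"ie"t4jap"']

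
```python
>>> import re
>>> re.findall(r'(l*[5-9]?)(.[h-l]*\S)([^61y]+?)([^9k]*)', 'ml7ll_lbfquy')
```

[('', 'ml7', 'l', 'l_lbfquy')]

The `?` after the quantifier makes it lazy — it takes as little as possible before letting the rest of the pattern try.
With 4 capturing groups, `findall` returns a 4-tuple per match.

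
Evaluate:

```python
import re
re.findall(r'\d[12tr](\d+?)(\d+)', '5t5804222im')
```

[('5', '804222')]

This matches a digit, then one of [12tr]; then one or more of a digit (lazy) (captured); then one or more of a digit (captured).
Matches: at [0:9] match '5t5804222', groups = ('5', '804222').
With 2 capturing groups, `findall` returns a 2-tuple per match.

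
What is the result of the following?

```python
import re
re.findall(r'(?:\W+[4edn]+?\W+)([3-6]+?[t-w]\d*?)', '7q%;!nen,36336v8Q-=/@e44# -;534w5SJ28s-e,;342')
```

['36336v', '534w']

Because the quantifier is non-greedy, it stops expanding at the earliest point where the rest of the pattern can succeed.
One capturing group, so `findall` returns just the captured substring from each match — 2 in all.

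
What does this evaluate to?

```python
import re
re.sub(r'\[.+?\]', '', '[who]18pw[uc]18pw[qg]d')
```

Because the quantifier is non-greedy, it stops expanding at the earliest point where the rest of the pattern can succeed.
Every occurrence is swapped for ''.

'18pw18pwd'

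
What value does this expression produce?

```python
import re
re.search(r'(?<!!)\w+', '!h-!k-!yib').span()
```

Because the assertion is negative and zero-width, positions next to the forbidden text are skipped.
`re.search` scans for the first position where the pattern succeeds.
The match spans [8:10] → 'ib'.

(8, 10)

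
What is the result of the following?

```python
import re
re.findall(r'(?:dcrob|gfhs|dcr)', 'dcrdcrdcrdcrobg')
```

['dcr', 'dcr', 'dcr', 'dcrob']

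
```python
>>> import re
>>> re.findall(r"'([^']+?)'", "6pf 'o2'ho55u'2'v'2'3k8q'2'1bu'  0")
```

['o2', '2', '2', '2']

Walking the string: at [4:8] match "'o2'", group 1 = 'o2'; at [13:16] match "'2'", group 1 = '2'; at [17:20] match "'2'", group 1 = '2'; at [24:27] match "'2'", group 1 = '2'.
One capturing group, so `findall` returns just the captured substring from each match — 4 in all.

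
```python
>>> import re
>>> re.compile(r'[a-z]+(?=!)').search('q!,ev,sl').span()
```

(0, 1)

Because the assertion is zero-width, the text it checks is not consumed and won't appear in the result.
`re.search` scans for the first position where the pattern succeeds.
The match spans [0:1] → 'q'.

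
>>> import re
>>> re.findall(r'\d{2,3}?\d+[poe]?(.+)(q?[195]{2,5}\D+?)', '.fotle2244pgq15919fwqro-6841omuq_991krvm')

[('gq15919fwqro-6841omuq_9', '91k')]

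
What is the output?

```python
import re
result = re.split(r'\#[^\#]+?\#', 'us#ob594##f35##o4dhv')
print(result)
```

The string is cut at each match, leaving 3 pieces.

['us', '', '#o4dhv']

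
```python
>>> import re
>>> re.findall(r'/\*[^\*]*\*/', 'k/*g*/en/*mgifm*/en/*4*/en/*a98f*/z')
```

['/*g*/', '/*mgifm*/', '/*4*/', '/*a98f*/']

Matches: at [1:6] → '/*g*/'; at [8:17] → '/*mgifm*/'; at [19:24] → '/*4*/'; at [26:34] → '/*a98f*/'.
`findall` yields the raw match text (4 of them) because the pattern has no groups.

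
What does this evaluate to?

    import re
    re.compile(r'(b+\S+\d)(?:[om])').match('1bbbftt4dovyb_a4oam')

None

This matches one or more of a literal 'b', then one or more of a non-whitespace character, then a digit (captured); then one of [om] (non-capturing group).
`re.match` only tries the pattern at the start of the string.
Here the pattern fails at index 0, so the call returns None.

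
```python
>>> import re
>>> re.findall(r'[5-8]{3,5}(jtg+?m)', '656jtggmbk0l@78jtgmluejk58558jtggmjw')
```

['jtggm', 'jtggm']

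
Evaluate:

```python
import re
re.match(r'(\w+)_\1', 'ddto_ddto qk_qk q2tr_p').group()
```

'ddto_ddto'

The backreference `\1` re-matches whatever the first group consumed, character for character.
`re.match` only tries the pattern at the start of the string.
The match spans [0:9] → 'ddto_ddto'.
Captured: group 1 = 'ddto'.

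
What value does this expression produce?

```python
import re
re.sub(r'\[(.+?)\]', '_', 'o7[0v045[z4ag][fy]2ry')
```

Because the quantifier is non-greedy, it stops expanding at the earliest point where the rest of the pattern can succeed.
Matches: at [2:14] → '[0v045[z4ag]'; at [14:18] → '[fy]'.
Each match is replaced by '_'.

'o7__2ry'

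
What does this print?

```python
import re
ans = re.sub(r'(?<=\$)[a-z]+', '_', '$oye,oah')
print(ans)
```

$_,oah

Lookahead/lookbehind check context without consuming it, so the matched span excludes the asserted characters.
Matches: at [1:4] → 'oye'.
`sub` substitutes '_' at each match site.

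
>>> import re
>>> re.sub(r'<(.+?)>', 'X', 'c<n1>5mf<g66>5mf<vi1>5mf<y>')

'cX5mfX5mfX5mfX'

A `+?`/`*?`/`{m,n}?` starts at its minimum and grows only as far as needed for what follows to match.
Each match is replaced by 'X'.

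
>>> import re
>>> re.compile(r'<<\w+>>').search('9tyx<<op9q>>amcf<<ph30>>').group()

The match spans [4:12] → '<<op9q>>'.

'<<op9q>>'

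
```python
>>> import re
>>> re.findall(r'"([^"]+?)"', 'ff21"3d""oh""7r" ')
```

Matches: at [4:8] match '"3d"', group 1 = '3d'; at [8:12] match '"oh"', group 1 = 'oh'; at [12:16] match '"7r"', group 1 = '7r'.
Because there's exactly one group, `findall` drops the full match and keeps group 1 from each hit.

['3d', 'oh', '7r']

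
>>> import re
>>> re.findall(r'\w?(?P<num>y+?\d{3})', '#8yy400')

['yy400']

Pattern: optionally a word character; then one or more of a literal 'y' (lazy), then exactly 3 of a digit (captured as 'num').
Walking the string: at [1:7] match '8yy400', group 1 = 'yy400'.
`findall` collects group 1 from the one match (1 total).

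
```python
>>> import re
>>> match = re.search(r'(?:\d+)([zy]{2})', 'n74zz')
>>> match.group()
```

The match spans [1:5] → '74zz'.

'74zz'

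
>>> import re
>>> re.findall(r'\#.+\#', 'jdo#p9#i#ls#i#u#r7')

['#p9#i#ls#i#u#']

Walking the string: at [3:16] → '#p9#i#ls#i#u#'.
Since nothing is captured, `findall` lists the 1 matched substring directly.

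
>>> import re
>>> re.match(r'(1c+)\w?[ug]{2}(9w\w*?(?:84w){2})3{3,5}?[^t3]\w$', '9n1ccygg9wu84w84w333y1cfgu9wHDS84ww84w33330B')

None

`re.match` only tries the pattern at the start of the string.
Here the string doesn't start with a match, so the call returns None.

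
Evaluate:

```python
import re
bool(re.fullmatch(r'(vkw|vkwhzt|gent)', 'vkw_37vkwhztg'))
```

False

`re.fullmatch` is like wrapping the pattern in `^…$` (in single-line mode).
Here the string isn't matched end-to-end, so the call returns None, and `bool(None)` is False.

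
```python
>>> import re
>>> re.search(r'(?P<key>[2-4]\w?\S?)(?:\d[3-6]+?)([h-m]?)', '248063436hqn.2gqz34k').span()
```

This matches a character in [2-4], then optionally a word character, then optionally a non-whitespace character (captured as 'key'); then a digit, then one or more of a character in [3-6] (lazy) (non-capturing group); then optionally a character in [h-m] (captured).
Lazy quantifiers expand one character at a time until the remainder of the pattern can match.
`re.search` scans for the first position where the pattern succeeds.
The match spans [0:5] → '24806'.
Captured: group 1 = '248', group 2 = ''.

(0, 5)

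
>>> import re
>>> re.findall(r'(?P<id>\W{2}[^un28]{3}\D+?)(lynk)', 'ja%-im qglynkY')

[('%-im qg', 'lynk')]

`findall` packs the 2 group values into a tuple for every match.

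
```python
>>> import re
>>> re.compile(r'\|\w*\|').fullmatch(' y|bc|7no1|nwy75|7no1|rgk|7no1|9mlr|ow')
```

`fullmatch` succeeds only if the pattern covers the string from start to end.
Here there's no way to consume every character, so the call returns None.

None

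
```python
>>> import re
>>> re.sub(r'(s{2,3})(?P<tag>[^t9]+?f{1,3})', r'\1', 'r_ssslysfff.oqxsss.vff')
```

'r_sss.oqxsss'

Because the quantifier is non-greedy, it stops expanding at the earliest point where the rest of the pattern can succeed.
Each match is replaced using the text its own group 1 captured.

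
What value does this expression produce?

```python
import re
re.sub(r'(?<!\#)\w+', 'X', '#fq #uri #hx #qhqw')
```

'#fX #uX #hX #qX'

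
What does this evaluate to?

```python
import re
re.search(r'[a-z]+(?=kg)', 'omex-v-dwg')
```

None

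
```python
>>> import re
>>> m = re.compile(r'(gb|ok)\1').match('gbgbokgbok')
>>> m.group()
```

'gbgb'

`re.match` only tries the pattern at the start of the string.
The match spans [0:4] → 'gbgb'.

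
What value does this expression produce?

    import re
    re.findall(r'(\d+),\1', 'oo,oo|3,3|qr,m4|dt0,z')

A backreference is literal: `\1` must see the identical characters the first group matched.
Matches: at [6:9] match '3,3', group 1 = '3'.
With a single group, `findall` returns only what that group captured — 1 item.

['3']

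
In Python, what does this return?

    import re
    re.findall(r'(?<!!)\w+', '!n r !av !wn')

['r', 'v', 'n']

Because the assertion is negative and zero-width, positions next to the forbidden text are skipped.
No capturing groups, so `findall` returns the 3 full match strings.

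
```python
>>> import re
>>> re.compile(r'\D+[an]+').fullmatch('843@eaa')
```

None

Pattern: one or more of a non-digit; then one or more of one of [an].
`re.fullmatch` requires the pattern to consume the entire string.
Here there's no way to consume every character, so the call returns None.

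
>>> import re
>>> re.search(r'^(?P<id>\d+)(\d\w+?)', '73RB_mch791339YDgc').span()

(0, 3)

With the lazy modifier that quantifier settles for the fewest repetitions that let the rest of the pattern succeed (the atoms after it are unaffected and can still be greedy).
The match spans [0:3] → '73R'.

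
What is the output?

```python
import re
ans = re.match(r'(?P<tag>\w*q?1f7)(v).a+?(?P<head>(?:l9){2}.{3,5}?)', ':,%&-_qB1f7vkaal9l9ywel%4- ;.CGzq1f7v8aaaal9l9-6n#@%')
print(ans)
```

None

This matches zero or more of a word character, then optionally a literal 'q', then the literal '1f7' (captured as 'tag'); then a literal 'v' (captured); then any character, then one or more of the literal 'a' (lazy); then the literal 'l9' repeated 2 times, then 3 to 5 of any character (lazy) (captured as 'head').
`re.match` only tries the pattern at the start of the string.
Here the string doesn't start with a match, so the call returns None.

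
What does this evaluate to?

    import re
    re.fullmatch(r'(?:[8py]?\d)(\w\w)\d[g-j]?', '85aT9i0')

The pattern matches optionally one of [8py], then a digit (non-capturing group); then a word character, then a word character (captured); then a digit, then optionally a character in [g-j].
`re.fullmatch` is like wrapping the pattern in `^…$` (in single-line mode).
Here the string isn't matched end-to-end, so the call returns None.

None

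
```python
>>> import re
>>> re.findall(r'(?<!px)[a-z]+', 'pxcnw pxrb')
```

`(?!…)`/`(?<!…)` only lets a position through if the neighbouring text does NOT match; no characters are consumed.
With no groups in the pattern, `findall` gives back each whole match — 2 here.

['pxcnw', 'pxrb']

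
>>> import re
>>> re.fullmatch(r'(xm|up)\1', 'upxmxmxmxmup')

None

After group 1 captures some text, `\1` only succeeds where that same text appears again.
`re.fullmatch` requires the pattern to consume the entire string.
Here the pattern can't cover the whole string, so the call returns None.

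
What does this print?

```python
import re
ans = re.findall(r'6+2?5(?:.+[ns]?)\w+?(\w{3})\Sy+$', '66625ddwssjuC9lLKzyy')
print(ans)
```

The pattern matches one or more of the literal '6', then optionally the literal '2', then a literal '5'; then one or more of any character, then optionally one of [ns] (non-capturing group); then one or more of a word character (lazy); then exactly 3 of a word character (captured); then a non-whitespace character, then one or more of the literal 'y'; then anchored at the end.
Scanning left to right: at [0:20] match '66625ddwssjuC9lLKzyy', group 1 = 'LKz'.
With a single group, `findall` returns only what that group captured — 1 item.

['LKz']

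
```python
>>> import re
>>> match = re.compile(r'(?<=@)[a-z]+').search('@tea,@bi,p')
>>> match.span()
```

The lookaround is zero-width — it requires the adjacent text to match without consuming it, so the asserted text isn't part of the match.
`re.search` tries every starting position until one works.
The match spans [1:4] → 'tea'.

(1, 4)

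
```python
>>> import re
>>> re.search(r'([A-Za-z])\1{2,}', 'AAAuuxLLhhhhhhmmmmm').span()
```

After group 1 captures some text, `\1` only succeeds where that same text appears again.
`search` walks the string left to right and returns the first match it finds.
The match spans [0:3] → 'AAA'.
Captured: group 1 = 'A'.

(0, 3)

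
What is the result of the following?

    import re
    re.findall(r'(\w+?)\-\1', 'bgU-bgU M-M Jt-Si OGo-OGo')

['bgU', 'M', 'OGo']

After group 1 captures some text, `\1` only succeeds where that same text appears again.
Matches: at [0:7] match 'bgU-bgU', group 1 = 'bgU'; at [8:11] match 'M-M', group 1 = 'M'; at [18:25] match 'OGo-OGo', group 1 = 'OGo'.
One capturing group, so `findall` returns just the captured substring from each match — 3 in all.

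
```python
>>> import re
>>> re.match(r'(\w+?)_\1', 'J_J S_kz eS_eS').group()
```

The backreference `\1` re-matches whatever the first group consumed, character for character.
`re.match` only tries the pattern at the start of the string.
The match spans [0:3] → 'J_J'.
Captured: group 1 = 'J'.

'J_J'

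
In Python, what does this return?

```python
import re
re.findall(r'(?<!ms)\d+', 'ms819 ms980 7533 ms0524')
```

['19', '80', '7533', '524']

The negative lookaround is zero-width — it rules out positions where the adjacent text would match, without consuming anything.
No capturing groups, so `findall` returns the 4 full match strings.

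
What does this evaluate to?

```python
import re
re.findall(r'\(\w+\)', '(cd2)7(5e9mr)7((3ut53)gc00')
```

['(cd2)', '(5e9mr)', '(3ut53)']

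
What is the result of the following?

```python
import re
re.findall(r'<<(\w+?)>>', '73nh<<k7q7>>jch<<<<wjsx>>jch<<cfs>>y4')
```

['k7q7', 'wjsx', 'cfs']

`findall` collects group 1 from each match (3 total).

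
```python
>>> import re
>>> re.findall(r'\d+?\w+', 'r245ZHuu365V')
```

Pattern: one or more of a digit (lazy); then one or more of a word character.
Scanning left to right: at [1:12] → '245ZHuu365V'.
No capturing groups, so `findall` returns the 1 full match string.

['245ZHuu365V']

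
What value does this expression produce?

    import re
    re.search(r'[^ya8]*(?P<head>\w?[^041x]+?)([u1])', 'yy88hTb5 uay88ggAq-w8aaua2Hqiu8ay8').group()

'yy88hTb5 u'

The pattern matches zero or more of any character except [ya8]; then optionally a word character, then one or more of any character except [041x] (lazy) (captured as 'head'); then one of [u1] (captured).
`re.search` tries every starting position until one works.
The match spans [0:10] → 'yy88hTb5 u'.
Captured: group 1 = 'yy88hTb5 ', group 2 = 'u'.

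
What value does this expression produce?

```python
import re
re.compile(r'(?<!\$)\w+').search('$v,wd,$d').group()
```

Because the assertion is negative and zero-width, positions next to the forbidden text are skipped.
`re.search` scans for the first position where the pattern succeeds.
The match spans [3:5] → 'wd'.

'wd'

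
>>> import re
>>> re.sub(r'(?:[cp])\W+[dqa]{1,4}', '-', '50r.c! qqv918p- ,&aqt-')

'50r.-v918-t-'

The pattern matches one of [cp] (non-capturing group); then one or more of a non-word character, then 1 to 4 of one of [dqa].
Matches: at [4:9] → 'c! qq'; at [13:20] → 'p- ,&aq'.
`sub` substitutes '-' at each match site.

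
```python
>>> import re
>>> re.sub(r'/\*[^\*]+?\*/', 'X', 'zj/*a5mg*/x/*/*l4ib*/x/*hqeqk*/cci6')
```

Matches: at [2:10] → '/*a5mg*/'; at [13:21] → '/*l4ib*/'; at [22:31] → '/*hqeqk*/'.
Every occurrence is swapped for 'X'.

'zjXx/*XxXcci6'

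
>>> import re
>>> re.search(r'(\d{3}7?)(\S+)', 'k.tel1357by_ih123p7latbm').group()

'1357by_ih123p7latbm'

This matches exactly 3 of a digit, then optionally the literal '7' (captured); then one or more of a non-whitespace character (captured).
The match spans [5:24] → '1357by_ih123p7latbm'.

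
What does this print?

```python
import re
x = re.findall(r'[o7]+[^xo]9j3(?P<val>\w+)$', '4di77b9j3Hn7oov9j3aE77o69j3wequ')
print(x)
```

['Hn7oov9j3aE77o69j3wequ']

Pattern: one or more of one of [o7], then any character except [xo], then the literal '9j3'; then one or more of a word character (captured as 'val'); then anchored at the end.
Matches: at [3:31] match '77b9j3Hn7oov9j3aE77o69j3wequ', group 1 = 'Hn7oov9j3aE77o69j3wequ'.
One capturing group, so `findall` returns just the captured substring from the one match — 1 in all.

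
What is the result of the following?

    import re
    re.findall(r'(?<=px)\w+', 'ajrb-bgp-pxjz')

['jz']

Because the assertion is zero-width, the text it checks is not consumed and won't appear in the result.
With no groups in the pattern, `findall` gives back each whole match — 1 here.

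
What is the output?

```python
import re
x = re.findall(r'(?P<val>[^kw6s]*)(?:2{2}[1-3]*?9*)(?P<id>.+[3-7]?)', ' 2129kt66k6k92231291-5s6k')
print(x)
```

[('9', '31291-5s6k')]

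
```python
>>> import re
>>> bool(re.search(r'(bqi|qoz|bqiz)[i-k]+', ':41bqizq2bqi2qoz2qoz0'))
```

Unlike `match`, `search` isn't anchored — it looks for the pattern anywhere in the string.
Here nothing in the string fits, so the call returns None, and `bool(None)` is False.

False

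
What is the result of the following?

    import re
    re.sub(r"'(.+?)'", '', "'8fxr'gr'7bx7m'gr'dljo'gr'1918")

Matches: at [0:6] → "'8fxr'"; at [8:15] → "'7bx7m'"; at [17:23] → "'dljo'".
Every occurrence is swapped for ''.

"grgrgr'1918"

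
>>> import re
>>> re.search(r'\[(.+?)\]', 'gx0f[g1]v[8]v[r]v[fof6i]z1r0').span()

(4, 8)

Lazy quantifiers expand one character at a time until the remainder of the pattern can match.
`re.search` scans for the first position where the pattern succeeds.
The match spans [4:8] → '[g1]'.
Captured: group 1 = 'g1'.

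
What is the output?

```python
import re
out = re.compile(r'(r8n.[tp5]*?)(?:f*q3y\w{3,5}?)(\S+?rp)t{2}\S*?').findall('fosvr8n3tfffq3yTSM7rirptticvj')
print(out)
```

[('r8n3t', '7rirp')]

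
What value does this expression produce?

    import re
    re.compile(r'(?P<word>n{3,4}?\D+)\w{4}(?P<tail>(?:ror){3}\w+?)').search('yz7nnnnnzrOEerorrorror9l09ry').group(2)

'rorrorror9'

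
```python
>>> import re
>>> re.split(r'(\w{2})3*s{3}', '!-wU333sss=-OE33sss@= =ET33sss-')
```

Pattern: exactly 2 of a word character (captured); then zero or more of the literal '3', then exactly 3 of a literal 's'.
Matches to split on: at [2:10] → 'wU333sss'; at [12:19] → 'OE33sss'; at [23:30] → 'ET33sss'.
With a capturing group present, the delimiter's captured portion is kept in the result list.

['!-', 'wU', '=-', 'OE', '@= =', 'ET', '-']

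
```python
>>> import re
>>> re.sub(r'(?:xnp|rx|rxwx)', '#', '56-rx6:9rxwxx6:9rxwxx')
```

Alternation isn't longest-match — the leftmost alternative that fits at this position is chosen.
Matches: at [3:5] → 'rx'; at [8:10] → 'rx'; at [16:18] → 'rx'.
Each match is replaced by '#'.

'56-#6:9#wxx6:9#wxx'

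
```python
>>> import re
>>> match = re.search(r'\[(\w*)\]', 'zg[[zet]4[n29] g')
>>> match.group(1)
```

'zet'

The match spans [3:8] → '[zet]'.
Captured: group 1 = 'zet'.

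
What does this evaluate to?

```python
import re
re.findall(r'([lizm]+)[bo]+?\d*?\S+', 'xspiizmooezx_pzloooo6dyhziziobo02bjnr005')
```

['iizm']

Pattern: one or more of one of [lizm] (captured); then one or more of one of [bo] (lazy), then zero or more of a digit (lazy), then one or more of a non-whitespace character.
Walking the string: at [3:40] match 'iizmooezx_pzloooo6dyhziziobo02bjnr005', group 1 = 'iizm'.
Because there's exactly one group, `findall` drops the full match and keeps group 1 from the one hit.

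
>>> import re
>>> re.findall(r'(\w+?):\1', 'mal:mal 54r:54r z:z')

['mal', '54r', 'z']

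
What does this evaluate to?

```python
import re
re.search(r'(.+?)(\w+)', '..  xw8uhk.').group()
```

'..  xw8uhk'

This matches one or more of any character (lazy) (captured); then one or more of a word character (captured).
The match spans [0:10] → '..  xw8uhk'.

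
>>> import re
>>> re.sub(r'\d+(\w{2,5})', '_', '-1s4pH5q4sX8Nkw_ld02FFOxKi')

Each match is replaced by '_'.

'-_q_w_ld_i'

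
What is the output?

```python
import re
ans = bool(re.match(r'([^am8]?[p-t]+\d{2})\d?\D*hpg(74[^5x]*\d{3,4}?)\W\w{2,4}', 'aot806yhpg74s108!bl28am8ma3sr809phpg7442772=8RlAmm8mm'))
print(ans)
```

The pattern matches optionally any character except [am8], then one or more of a character in [p-t], then exactly 2 of a digit (captured); then optionally a digit, then zero or more of a non-digit, then the literal 'hpg'; then the literal '74', then zero or more of any character except [5x], then 3 to 4 of a digit (lazy) (captured); then a non-word character, then 2 to 4 of a word character.
`re.match` only tries the pattern at the start of the string.
Here position 0 doesn't satisfy it, so the call returns None, and `bool(None)` is False.

False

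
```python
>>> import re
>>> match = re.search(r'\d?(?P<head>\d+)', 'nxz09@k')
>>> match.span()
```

Pattern: optionally a digit; then one or more of a digit (captured as 'head').
The match spans [3:5] → '09'.

(3, 5)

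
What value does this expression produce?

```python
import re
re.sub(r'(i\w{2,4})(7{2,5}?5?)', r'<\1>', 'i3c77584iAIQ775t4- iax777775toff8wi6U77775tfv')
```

The pattern matches a literal 'i', then 2 to 4 of a word character (captured); then 2 to 5 of the literal '7' (lazy), then optionally the literal '5' (captured).
Matches: at [0:6] → 'i3c775'; at [8:15] → 'iAIQ775'; at [19:26] → 'iax7777'; at [34:42] → 'i6U77775'.
The replacement refers to a captured group, so each match is rewritten using its own captured text.

'<i3c>84<iAIQ>t4- <iax77>75toff8w<i6U77>tfv'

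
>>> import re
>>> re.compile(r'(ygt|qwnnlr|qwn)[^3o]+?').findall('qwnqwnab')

One capturing group, so `findall` returns just the captured substring from the one match — 1 in all.

['qwn']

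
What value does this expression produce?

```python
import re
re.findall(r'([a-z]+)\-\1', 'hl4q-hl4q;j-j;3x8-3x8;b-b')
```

['j', 'b']

A backreference is literal: `\1` must see the identical characters the first group matched.
Matches: at [10:13] match 'j-j', group 1 = 'j'; at [22:25] match 'b-b', group 1 = 'b'.
`findall` collects group 1 from each match (2 total).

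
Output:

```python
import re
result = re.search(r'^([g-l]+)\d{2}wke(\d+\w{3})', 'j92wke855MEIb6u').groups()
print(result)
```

Pattern: anchored at the start of the string; then one or more of a character in [g-l] (captured); then exactly 2 of a digit, then the literal 'wke'; then one or more of a digit, then exactly 3 of a word character (captured).
`re.search` scans for the first position where the pattern succeeds.
The match spans [0:12] → 'j92wke855MEI'.
Captured: group 1 = 'j', group 2 = '855MEI'.

('j', '855MEI')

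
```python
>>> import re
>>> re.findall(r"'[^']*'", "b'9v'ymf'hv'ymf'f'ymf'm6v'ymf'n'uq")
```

["'9v'", "'hv'", "'f'", "'m6v'", "'n'"]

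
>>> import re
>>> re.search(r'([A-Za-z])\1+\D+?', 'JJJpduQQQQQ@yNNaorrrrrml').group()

'JJJp'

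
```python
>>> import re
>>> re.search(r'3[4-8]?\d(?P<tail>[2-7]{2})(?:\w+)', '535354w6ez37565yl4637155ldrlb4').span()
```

(1, 30)

The pattern matches the literal '3', then optionally a character in [4-8], then a digit; then exactly 2 of a character in [2-7] (captured as 'tail'); then one or more of a word character (non-capturing group).
`search` walks the string left to right and returns the first match it finds.
The match spans [1:30] → '35354w6ez37565yl4637155ldrlb4'.
Captured: group 1 = '54'.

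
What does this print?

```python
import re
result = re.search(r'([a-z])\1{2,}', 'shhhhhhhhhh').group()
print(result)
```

`\1` is not a pattern — it's the concrete string captured by group 1, re-applied verbatim.
The match spans [1:11] → 'hhhhhhhhhh'.

hhhhhhhhhh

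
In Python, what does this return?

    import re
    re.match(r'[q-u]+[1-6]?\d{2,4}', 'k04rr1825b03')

None

The pattern matches one or more of a character in [q-u]; then optionally a character in [1-6], then 2 to 4 of a digit.
`match` is anchored at position 0; if the pattern doesn't fit there, it returns None.
Here position 0 doesn't satisfy it, so the call returns None.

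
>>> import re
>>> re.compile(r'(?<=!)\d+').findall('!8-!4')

The positive lookaround only admits positions where the adjacent text matches; those characters stay outside the span.
Walking the string: at [1:2] → '8'; at [4:5] → '4'.
No capturing groups, so `findall` returns the 2 full match strings.

['8', '4']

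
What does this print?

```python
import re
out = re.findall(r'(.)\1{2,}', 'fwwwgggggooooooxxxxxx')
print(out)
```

A backreference is literal: `\1` must see the identical characters the first group matched.
`findall` collects group 1 from each match (4 total).

['w', 'g', 'o', 'x']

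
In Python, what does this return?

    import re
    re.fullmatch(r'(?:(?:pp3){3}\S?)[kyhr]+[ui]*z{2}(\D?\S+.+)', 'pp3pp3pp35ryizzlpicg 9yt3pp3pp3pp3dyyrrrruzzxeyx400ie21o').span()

Pattern: the literal 'pp3' repeated 3 times, then optionally a non-whitespace character (non-capturing group); then one or more of one of [kyhr], then zero or more of one of [ui], then exactly 2 of the literal 'z'; then optionally a non-digit, then one or more of a non-whitespace character, then one or more of any character (captured).
`fullmatch` succeeds only if the pattern covers the string from start to end.
The match spans [0:56] → 'pp3pp3pp35ryizzlpicg 9yt3pp3pp3pp3dyyrrrruzzxeyx400ie21o'.
Captured: group 1 = 'lpicg 9yt3pp3pp3pp3dyyrrrruzzxeyx400ie21o'.

(0, 56)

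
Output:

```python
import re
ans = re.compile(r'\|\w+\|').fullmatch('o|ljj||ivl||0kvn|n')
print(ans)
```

None

`fullmatch` succeeds only if the pattern covers the string from start to end.
Here the string isn't matched end-to-end, so the call returns None.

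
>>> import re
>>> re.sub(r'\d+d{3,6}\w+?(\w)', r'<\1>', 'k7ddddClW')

'k<l>W'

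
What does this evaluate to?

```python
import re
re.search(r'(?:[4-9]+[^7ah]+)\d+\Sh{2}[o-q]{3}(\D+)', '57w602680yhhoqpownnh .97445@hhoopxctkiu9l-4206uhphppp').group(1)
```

'ownnh .'

The match spans [0:22] → '57w602680yhhoqpownnh .'.
Captured: group 1 = 'ownnh .'.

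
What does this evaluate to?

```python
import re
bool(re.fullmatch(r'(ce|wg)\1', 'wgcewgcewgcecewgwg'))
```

`re.fullmatch` requires the pattern to consume the entire string.
Here the pattern can't cover the whole string, so the call returns None, and `bool(None)` is False.

False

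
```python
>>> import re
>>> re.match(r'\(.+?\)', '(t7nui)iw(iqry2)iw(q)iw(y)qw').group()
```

'(t7nui)'

`re.match` only tries the pattern at the start of the string.
The match spans [0:7] → '(t7nui)'.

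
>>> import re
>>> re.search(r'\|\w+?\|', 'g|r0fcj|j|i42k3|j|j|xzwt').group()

'|r0fcj|'

The match spans [1:8] → '|r0fcj|'.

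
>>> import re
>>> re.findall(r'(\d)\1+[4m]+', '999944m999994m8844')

A backreference is literal: `\1` must see the identical characters the first group matched.
Because there's exactly one group, `findall` drops the full match and keeps group 1 from each hit.

['9', '9', '8']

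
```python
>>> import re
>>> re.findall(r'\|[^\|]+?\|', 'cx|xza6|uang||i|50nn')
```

Matches: at [2:8] → '|xza6|'; at [13:16] → '|i|'.
With no groups in the pattern, `findall` gives back each whole match — 2 here.

['|xza6|', '|i|']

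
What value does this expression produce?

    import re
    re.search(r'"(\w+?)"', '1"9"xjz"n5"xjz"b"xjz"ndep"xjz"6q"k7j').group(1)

'9'

Unlike `match`, `search` isn't anchored — it looks for the pattern anywhere in the string.
The match spans [1:4] → '"9"'.
Captured: group 1 = '9'.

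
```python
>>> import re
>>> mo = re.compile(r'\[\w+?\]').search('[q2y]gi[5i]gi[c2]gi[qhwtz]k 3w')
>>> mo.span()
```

`re.search` tries every starting position until one works.
The match spans [0:5] → '[q2y]'.

(0, 5)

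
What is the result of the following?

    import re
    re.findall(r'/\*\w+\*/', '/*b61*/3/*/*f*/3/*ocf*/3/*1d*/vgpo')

['/*b61*/', '/*f*/', '/*ocf*/', '/*1d*/']

Since nothing is captured, `findall` lists the 4 matched substrings directly.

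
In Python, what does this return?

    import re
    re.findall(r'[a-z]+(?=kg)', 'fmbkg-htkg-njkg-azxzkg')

['fmb', 'ht', 'nj', 'azxz']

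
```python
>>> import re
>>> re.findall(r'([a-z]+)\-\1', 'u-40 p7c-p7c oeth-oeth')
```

['oeth']

`\1` is not a pattern — it's the concrete string captured by group 1, re-applied verbatim.
One capturing group, so `findall` returns just the captured substring from the one match — 1 in all.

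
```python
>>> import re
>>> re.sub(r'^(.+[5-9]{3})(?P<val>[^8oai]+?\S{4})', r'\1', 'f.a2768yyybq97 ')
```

This matches anchored at the start of the string; then one or more of any character, then exactly 3 of a character in [5-9] (captured); then one or more of any character except [8oai] (lazy), then exactly 4 of a non-whitespace character (captured as 'val').
Matches: at [0:12] → 'f.a2768yyybq'.
Each match is replaced using the text its own group 1 captured.

'f.a276897 '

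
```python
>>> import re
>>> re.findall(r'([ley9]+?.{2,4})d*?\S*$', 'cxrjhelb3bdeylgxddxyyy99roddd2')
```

['elb3b']

The pattern matches one or more of one of [ley9] (lazy), then 2 to 4 of any character (captured); then zero or more of the literal 'd' (lazy), then zero or more of a non-whitespace character; then anchored at the end.
Matches: at [5:30] match 'elb3bdeylgxddxyyy99roddd2', group 1 = 'elb3b'.
With a single group, `findall` returns only what that group captured — 1 item.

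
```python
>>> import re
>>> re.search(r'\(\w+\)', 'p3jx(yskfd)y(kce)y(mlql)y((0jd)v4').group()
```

'(yskfd)'

The match spans [4:11] → '(yskfd)'.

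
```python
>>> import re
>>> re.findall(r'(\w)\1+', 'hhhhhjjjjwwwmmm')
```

The backreference `\1` re-matches whatever the first group consumed, character for character.
One capturing group, so `findall` returns just the captured substring from each match — 4 in all.

['h', 'j', 'w', 'm']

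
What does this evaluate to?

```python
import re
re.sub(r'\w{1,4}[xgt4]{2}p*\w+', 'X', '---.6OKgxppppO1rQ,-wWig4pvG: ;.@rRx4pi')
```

The pattern matches 1 to 4 of a word character; then exactly 2 of one of [xgt4], then zero or more of a literal 'p'; then one or more of a word character.
Matches: at [4:17] → '6OKgxppppO1rQ'; at [19:27] → 'wWig4pvG'; at [32:38] → 'rRx4pi'.
`sub` substitutes 'X' at each match site.

'---.X,-X: ;.@X'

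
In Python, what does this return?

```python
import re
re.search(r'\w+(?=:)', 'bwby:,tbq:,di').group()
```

'bwby'

Because the assertion is zero-width, the text it checks is not consumed and won't appear in the result.
The match spans [0:4] → 'bwby'.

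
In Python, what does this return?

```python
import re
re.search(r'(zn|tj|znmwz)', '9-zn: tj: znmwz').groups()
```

('zn',)

The match spans [2:4] → 'zn'.
Captured: group 1 = 'zn'.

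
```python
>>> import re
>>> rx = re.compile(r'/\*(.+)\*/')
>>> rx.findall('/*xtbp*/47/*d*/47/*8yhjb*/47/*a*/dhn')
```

['xtbp*/47/*d*/47/*8yhjb*/47/*a']

One capturing group, so `findall` returns just the captured substring from the one match — 1 in all.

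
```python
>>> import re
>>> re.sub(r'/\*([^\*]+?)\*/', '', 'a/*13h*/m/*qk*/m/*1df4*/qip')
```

Matches: at [1:8] → '/*13h*/'; at [9:15] → '/*qk*/'; at [16:24] → '/*1df4*/'.
Every occurrence is swapped for ''.

'ammqip'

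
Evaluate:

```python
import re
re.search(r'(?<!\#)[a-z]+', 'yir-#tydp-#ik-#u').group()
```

'yir'

The negative lookaround is zero-width — it rules out positions where the adjacent text would match, without consuming anything.
`re.search` scans for the first position where the pattern succeeds.
The match spans [0:3] → 'yir'.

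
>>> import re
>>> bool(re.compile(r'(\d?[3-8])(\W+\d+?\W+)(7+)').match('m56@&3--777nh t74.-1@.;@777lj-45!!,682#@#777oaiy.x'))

The pattern matches optionally a digit, then a character in [3-8] (captured); then one or more of a non-word character, then one or more of a digit (lazy), then one or more of a non-word character (captured); then one or more of a literal '7' (captured).
With `match`, the pattern is implicitly anchored at the beginning.
Here position 0 doesn't satisfy it, so the call returns None, and `bool(None)` is False.

False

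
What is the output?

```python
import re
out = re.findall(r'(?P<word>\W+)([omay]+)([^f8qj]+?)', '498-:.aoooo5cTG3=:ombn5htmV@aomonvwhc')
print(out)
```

[('-:.', 'aoooo', '5'), ('=:', 'om', 'b'), ('@', 'aomo', 'n')]

The pattern matches one or more of a non-word character (captured as 'word'); then one or more of one of [omay] (captured); then one or more of any character except [f8qj] (lazy) (captured).
A non-greedy quantifier consumes as few characters as it can — just enough that the remainder of the pattern still matches from where it stops; whatever follows it matches normally.
Scanning left to right: at [3:12] match '-:.aoooo5', groups = ('-:.', 'aoooo', '5'); at [16:21] match '=:omb', groups = ('=:', 'om', 'b'); at [27:33] match '@aomon', groups = ('@', 'aomo', 'n').
`findall` packs the 3 group values into a tuple for every match.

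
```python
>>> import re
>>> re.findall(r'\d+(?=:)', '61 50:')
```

Lookahead/lookbehind check context without consuming it, so the matched span excludes the asserted characters.
Scanning left to right: at [3:5] → '50'.
Since nothing is captured, `findall` lists the 1 matched substring directly.

['50']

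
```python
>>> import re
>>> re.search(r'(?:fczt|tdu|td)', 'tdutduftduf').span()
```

(0, 3)

Alternation tries branches left to right and keeps the first one that lets the overall match succeed at that position.
`re.search` scans for the first position where the pattern succeeds.
The match spans [0:3] → 'tdu'.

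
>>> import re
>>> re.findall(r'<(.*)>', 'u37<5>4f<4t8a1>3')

['5>4f<4t8a1']

Scanning left to right: at [3:15] match '<5>4f<4t8a1>', group 1 = '5>4f<4t8a1'.
Because there's exactly one group, `findall` drops the full match and keeps group 1 from the one hit.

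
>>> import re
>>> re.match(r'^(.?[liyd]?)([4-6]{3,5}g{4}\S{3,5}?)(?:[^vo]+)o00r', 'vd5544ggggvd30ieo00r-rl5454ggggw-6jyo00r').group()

The pattern matches anchored at the start of the string; then optionally any character, then optionally one of [liyd] (captured); then 3 to 5 of a character in [4-6], then exactly 4 of a literal 'g', then 3 to 5 of a non-whitespace character (lazy) (captured); then one or more of any character except [vo] (non-capturing group); then the literal 'o0', then the literal '0r'.
`re.match` only tries the pattern at the start of the string.
The match spans [0:20] → 'vd5544ggggvd30ieo00r'.
Captured: group 1 = 'vd', group 2 = '5544ggggvd3'.

'vd5544ggggvd30ieo00r'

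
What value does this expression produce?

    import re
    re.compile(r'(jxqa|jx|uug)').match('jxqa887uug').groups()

('jxqa',)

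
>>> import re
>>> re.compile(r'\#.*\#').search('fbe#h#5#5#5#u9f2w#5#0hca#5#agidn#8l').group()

'#h#5#5#5#u9f2w#5#0hca#5#agidn#'

The match spans [3:33] → '#h#5#5#5#u9f2w#5#0hca#5#agidn#'.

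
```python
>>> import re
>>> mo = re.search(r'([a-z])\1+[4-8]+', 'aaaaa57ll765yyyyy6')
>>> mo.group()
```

'aaaaa57'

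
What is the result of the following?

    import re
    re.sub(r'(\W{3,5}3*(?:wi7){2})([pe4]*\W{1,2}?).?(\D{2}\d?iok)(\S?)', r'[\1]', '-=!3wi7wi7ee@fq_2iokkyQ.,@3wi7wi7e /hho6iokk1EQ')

`\1` in the replacement pulls in group 1's text for each match.

'[-=!3wi7wi7]yQ[.,@3wi7wi7]1EQ'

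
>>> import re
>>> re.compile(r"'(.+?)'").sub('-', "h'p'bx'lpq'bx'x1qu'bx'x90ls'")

A non-greedy quantifier consumes as few characters as it can — just enough that the remainder of the pattern still matches from where it stops; whatever follows it matches normally.
Matches: at [1:4] → "'p'"; at [6:11] → "'lpq'"; at [13:19] → "'x1qu'"; at [21:28] → "'x90ls'".
`sub` substitutes '-' at each match site.

'h-bx-bx-bx-'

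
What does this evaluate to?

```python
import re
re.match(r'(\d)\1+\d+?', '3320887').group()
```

The backreference `\1` re-matches whatever the first group consumed, character for character.
`re.match` only tries the pattern at the start of the string.
The match spans [0:3] → '332'.
Captured: group 1 = '3'.

'332'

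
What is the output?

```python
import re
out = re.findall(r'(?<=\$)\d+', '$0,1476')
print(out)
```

['0']

The lookaround is zero-width — it requires the adjacent text to match without consuming it, so the asserted text isn't part of the match.
`findall` yields the raw match text (1 of them) because the pattern has no groups.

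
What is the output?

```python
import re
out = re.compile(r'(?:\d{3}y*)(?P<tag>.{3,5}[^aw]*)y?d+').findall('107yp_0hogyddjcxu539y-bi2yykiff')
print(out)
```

['p_0hogyd']

Pattern: exactly 3 of a digit, then zero or more of the literal 'y' (non-capturing group); then 3 to 5 of any character, then zero or more of any character except [aw] (captured as 'tag'); then optionally the literal 'y', then one or more of a literal 'd'.
Matches: at [0:13] match '107yp_0hogydd', group 1 = 'p_0hogyd'.
Because there's exactly one group, `findall` drops the full match and keeps group 1 from the one hit.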